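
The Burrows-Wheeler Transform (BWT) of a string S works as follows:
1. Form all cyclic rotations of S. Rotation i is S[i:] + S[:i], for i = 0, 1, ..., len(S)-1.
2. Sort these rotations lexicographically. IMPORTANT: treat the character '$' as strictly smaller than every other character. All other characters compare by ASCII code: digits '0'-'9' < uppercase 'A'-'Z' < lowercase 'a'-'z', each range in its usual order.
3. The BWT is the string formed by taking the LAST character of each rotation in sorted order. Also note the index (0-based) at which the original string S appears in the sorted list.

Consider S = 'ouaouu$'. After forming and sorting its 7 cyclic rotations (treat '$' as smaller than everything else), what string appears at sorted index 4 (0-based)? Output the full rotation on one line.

Answer: u$ouaou

Derivation:
All 7 rotations (rotation i = S[i:]+S[:i]):
  rot[0] = ouaouu$
  rot[1] = uaouu$o
  rot[2] = aouu$ou
  rot[3] = ouu$oua
  rot[4] = uu$ouao
  rot[5] = u$ouaou
  rot[6] = $ouaouu
Sorted (with $ < everything):
  sorted[0] = $ouaouu
  sorted[1] = aouu$ou
  sorted[2] = ouaouu$
  sorted[3] = ouu$oua
  sorted[4] = u$ouaou
  sorted[5] = uaouu$o
  sorted[6] = uu$ouao
sorted[4] = u$ouaou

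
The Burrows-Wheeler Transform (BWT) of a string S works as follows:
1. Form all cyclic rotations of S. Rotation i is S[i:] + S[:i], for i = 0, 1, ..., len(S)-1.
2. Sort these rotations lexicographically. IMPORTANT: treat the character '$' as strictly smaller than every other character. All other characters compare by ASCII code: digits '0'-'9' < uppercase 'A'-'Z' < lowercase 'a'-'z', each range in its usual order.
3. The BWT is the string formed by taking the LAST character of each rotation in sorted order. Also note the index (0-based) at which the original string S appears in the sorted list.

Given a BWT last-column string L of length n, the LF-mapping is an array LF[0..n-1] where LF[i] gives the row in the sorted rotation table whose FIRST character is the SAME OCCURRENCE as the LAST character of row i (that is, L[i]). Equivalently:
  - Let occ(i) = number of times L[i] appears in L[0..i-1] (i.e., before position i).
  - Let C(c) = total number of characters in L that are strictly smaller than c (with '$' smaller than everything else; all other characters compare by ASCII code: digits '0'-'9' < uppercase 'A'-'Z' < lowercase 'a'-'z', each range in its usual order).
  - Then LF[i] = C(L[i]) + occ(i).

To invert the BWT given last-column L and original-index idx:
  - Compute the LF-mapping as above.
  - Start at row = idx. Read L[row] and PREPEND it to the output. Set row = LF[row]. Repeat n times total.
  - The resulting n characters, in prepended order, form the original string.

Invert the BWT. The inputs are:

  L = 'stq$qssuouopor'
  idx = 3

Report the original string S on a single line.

Answer: ourusqosqptos$

Derivation:
LF mapping: 8 11 5 0 6 9 10 12 1 13 2 4 3 7
Walk LF starting at row 3, prepending L[row]:
  step 1: row=3, L[3]='$', prepend. Next row=LF[3]=0
  step 2: row=0, L[0]='s', prepend. Next row=LF[0]=8
  step 3: row=8, L[8]='o', prepend. Next row=LF[8]=1
  step 4: row=1, L[1]='t', prepend. Next row=LF[1]=11
  step 5: row=11, L[11]='p', prepend. Next row=LF[11]=4
  step 6: row=4, L[4]='q', prepend. Next row=LF[4]=6
  step 7: row=6, L[6]='s', prepend. Next row=LF[6]=10
  step 8: row=10, L[10]='o', prepend. Next row=LF[10]=2
  step 9: row=2, L[2]='q', prepend. Next row=LF[2]=5
  step 10: row=5, L[5]='s', prepend. Next row=LF[5]=9
  step 11: row=9, L[9]='u', prepend. Next row=LF[9]=13
  step 12: row=13, L[13]='r', prepend. Next row=LF[13]=7
  step 13: row=7, L[7]='u', prepend. Next row=LF[7]=12
  step 14: row=12, L[12]='o', prepend. Next row=LF[12]=3
Reversed output: ourusqosqptos$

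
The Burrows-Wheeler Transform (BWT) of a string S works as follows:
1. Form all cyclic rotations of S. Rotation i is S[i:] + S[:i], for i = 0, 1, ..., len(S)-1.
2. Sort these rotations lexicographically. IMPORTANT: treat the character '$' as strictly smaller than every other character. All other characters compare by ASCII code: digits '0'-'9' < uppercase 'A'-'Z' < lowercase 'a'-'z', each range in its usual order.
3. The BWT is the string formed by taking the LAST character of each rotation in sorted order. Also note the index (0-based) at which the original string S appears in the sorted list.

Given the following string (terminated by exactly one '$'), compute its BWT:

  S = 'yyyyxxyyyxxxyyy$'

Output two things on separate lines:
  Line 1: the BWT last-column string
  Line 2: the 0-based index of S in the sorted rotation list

All 16 rotations (rotation i = S[i:]+S[:i]):
  rot[0] = yyyyxxyyyxxxyyy$
  rot[1] = yyyxxyyyxxxyyy$y
  rot[2] = yyxxyyyxxxyyy$yy
  rot[3] = yxxyyyxxxyyy$yyy
  rot[4] = xxyyyxxxyyy$yyyy
  rot[5] = xyyyxxxyyy$yyyyx
  rot[6] = yyyxxxyyy$yyyyxx
  rot[7] = yyxxxyyy$yyyyxxy
  rot[8] = yxxxyyy$yyyyxxyy
  rot[9] = xxxyyy$yyyyxxyyy
  rot[10] = xxyyy$yyyyxxyyyx
  rot[11] = xyyy$yyyyxxyyyxx
  rot[12] = yyy$yyyyxxyyyxxx
  rot[13] = yy$yyyyxxyyyxxxy
  rot[14] = y$yyyyxxyyyxxxyy
  rot[15] = $yyyyxxyyyxxxyyy
Sorted (with $ < everything):
  sorted[0] = $yyyyxxyyyxxxyyy  (last char: 'y')
  sorted[1] = xxxyyy$yyyyxxyyy  (last char: 'y')
  sorted[2] = xxyyy$yyyyxxyyyx  (last char: 'x')
  sorted[3] = xxyyyxxxyyy$yyyy  (last char: 'y')
  sorted[4] = xyyy$yyyyxxyyyxx  (last char: 'x')
  sorted[5] = xyyyxxxyyy$yyyyx  (last char: 'x')
  sorted[6] = y$yyyyxxyyyxxxyy  (last char: 'y')
  sorted[7] = yxxxyyy$yyyyxxyy  (last char: 'y')
  sorted[8] = yxxyyyxxxyyy$yyy  (last char: 'y')
  sorted[9] = yy$yyyyxxyyyxxxy  (last char: 'y')
  sorted[10] = yyxxxyyy$yyyyxxy  (last char: 'y')
  sorted[11] = yyxxyyyxxxyyy$yy  (last char: 'y')
  sorted[12] = yyy$yyyyxxyyyxxx  (last char: 'x')
  sorted[13] = yyyxxxyyy$yyyyxx  (last char: 'x')
  sorted[14] = yyyxxyyyxxxyyy$y  (last char: 'y')
  sorted[15] = yyyyxxyyyxxxyyy$  (last char: '$')
Last column: yyxyxxyyyyyyxxy$
Original string S is at sorted index 15

Answer: yyxyxxyyyyyyxxy$
15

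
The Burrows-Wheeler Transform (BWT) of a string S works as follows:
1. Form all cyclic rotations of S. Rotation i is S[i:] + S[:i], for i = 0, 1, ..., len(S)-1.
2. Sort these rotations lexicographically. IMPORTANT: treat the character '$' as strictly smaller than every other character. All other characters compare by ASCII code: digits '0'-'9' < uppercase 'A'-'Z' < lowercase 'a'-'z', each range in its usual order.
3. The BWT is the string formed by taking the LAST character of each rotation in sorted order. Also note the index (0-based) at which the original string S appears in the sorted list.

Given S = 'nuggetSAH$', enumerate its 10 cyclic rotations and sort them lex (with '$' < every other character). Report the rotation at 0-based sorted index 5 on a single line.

All 10 rotations (rotation i = S[i:]+S[:i]):
  rot[0] = nuggetSAH$
  rot[1] = uggetSAH$n
  rot[2] = ggetSAH$nu
  rot[3] = getSAH$nug
  rot[4] = etSAH$nugg
  rot[5] = tSAH$nugge
  rot[6] = SAH$nugget
  rot[7] = AH$nuggetS
  rot[8] = H$nuggetSA
  rot[9] = $nuggetSAH
Sorted (with $ < everything):
  sorted[0] = $nuggetSAH
  sorted[1] = AH$nuggetS
  sorted[2] = H$nuggetSA
  sorted[3] = SAH$nugget
  sorted[4] = etSAH$nugg
  sorted[5] = getSAH$nug
  sorted[6] = ggetSAH$nu
  sorted[7] = nuggetSAH$
  sorted[8] = tSAH$nugge
  sorted[9] = uggetSAH$n
sorted[5] = getSAH$nug

Answer: getSAH$nug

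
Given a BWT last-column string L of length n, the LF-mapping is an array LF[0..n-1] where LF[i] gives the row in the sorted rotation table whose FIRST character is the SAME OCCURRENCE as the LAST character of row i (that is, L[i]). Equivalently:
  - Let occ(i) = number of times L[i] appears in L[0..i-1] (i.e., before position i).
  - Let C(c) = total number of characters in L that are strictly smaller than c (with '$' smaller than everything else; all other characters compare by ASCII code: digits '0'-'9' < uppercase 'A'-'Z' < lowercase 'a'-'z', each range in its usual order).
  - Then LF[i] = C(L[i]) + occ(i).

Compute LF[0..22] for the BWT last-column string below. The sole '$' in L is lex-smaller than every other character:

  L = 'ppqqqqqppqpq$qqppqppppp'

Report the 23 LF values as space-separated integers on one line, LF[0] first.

Answer: 1 2 13 14 15 16 17 3 4 18 5 19 0 20 21 6 7 22 8 9 10 11 12

Derivation:
Char counts: '$':1, 'p':12, 'q':10
C (first-col start): C('$')=0, C('p')=1, C('q')=13
L[0]='p': occ=0, LF[0]=C('p')+0=1+0=1
L[1]='p': occ=1, LF[1]=C('p')+1=1+1=2
L[2]='q': occ=0, LF[2]=C('q')+0=13+0=13
L[3]='q': occ=1, LF[3]=C('q')+1=13+1=14
L[4]='q': occ=2, LF[4]=C('q')+2=13+2=15
L[5]='q': occ=3, LF[5]=C('q')+3=13+3=16
L[6]='q': occ=4, LF[6]=C('q')+4=13+4=17
L[7]='p': occ=2, LF[7]=C('p')+2=1+2=3
L[8]='p': occ=3, LF[8]=C('p')+3=1+3=4
L[9]='q': occ=5, LF[9]=C('q')+5=13+5=18
L[10]='p': occ=4, LF[10]=C('p')+4=1+4=5
L[11]='q': occ=6, LF[11]=C('q')+6=13+6=19
L[12]='$': occ=0, LF[12]=C('$')+0=0+0=0
L[13]='q': occ=7, LF[13]=C('q')+7=13+7=20
L[14]='q': occ=8, LF[14]=C('q')+8=13+8=21
L[15]='p': occ=5, LF[15]=C('p')+5=1+5=6
L[16]='p': occ=6, LF[16]=C('p')+6=1+6=7
L[17]='q': occ=9, LF[17]=C('q')+9=13+9=22
L[18]='p': occ=7, LF[18]=C('p')+7=1+7=8
L[19]='p': occ=8, LF[19]=C('p')+8=1+8=9
L[20]='p': occ=9, LF[20]=C('p')+9=1+9=10
L[21]='p': occ=10, LF[21]=C('p')+10=1+10=11
L[22]='p': occ=11, LF[22]=C('p')+11=1+11=12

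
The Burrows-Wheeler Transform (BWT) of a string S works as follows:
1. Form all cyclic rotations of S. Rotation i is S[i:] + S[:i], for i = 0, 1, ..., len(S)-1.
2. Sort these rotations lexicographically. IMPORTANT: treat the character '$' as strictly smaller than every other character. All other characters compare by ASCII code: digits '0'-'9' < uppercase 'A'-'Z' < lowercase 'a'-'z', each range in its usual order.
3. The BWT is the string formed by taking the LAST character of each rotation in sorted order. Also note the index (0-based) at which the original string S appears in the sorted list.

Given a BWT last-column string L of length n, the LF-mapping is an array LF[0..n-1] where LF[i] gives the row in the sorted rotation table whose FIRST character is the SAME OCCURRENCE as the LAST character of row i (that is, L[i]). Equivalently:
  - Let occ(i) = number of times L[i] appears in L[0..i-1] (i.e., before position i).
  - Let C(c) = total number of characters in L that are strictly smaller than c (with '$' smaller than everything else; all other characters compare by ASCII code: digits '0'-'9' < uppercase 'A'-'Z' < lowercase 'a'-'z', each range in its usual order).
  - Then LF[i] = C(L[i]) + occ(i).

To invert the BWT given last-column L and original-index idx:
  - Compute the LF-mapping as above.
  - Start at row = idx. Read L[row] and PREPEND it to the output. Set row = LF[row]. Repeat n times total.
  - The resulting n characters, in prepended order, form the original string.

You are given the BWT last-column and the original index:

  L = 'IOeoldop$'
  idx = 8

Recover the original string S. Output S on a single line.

LF mapping: 1 2 4 6 5 3 7 8 0
Walk LF starting at row 8, prepending L[row]:
  step 1: row=8, L[8]='$', prepend. Next row=LF[8]=0
  step 2: row=0, L[0]='I', prepend. Next row=LF[0]=1
  step 3: row=1, L[1]='O', prepend. Next row=LF[1]=2
  step 4: row=2, L[2]='e', prepend. Next row=LF[2]=4
  step 5: row=4, L[4]='l', prepend. Next row=LF[4]=5
  step 6: row=5, L[5]='d', prepend. Next row=LF[5]=3
  step 7: row=3, L[3]='o', prepend. Next row=LF[3]=6
  step 8: row=6, L[6]='o', prepend. Next row=LF[6]=7
  step 9: row=7, L[7]='p', prepend. Next row=LF[7]=8
Reversed output: poodleOI$

Answer: poodleOI$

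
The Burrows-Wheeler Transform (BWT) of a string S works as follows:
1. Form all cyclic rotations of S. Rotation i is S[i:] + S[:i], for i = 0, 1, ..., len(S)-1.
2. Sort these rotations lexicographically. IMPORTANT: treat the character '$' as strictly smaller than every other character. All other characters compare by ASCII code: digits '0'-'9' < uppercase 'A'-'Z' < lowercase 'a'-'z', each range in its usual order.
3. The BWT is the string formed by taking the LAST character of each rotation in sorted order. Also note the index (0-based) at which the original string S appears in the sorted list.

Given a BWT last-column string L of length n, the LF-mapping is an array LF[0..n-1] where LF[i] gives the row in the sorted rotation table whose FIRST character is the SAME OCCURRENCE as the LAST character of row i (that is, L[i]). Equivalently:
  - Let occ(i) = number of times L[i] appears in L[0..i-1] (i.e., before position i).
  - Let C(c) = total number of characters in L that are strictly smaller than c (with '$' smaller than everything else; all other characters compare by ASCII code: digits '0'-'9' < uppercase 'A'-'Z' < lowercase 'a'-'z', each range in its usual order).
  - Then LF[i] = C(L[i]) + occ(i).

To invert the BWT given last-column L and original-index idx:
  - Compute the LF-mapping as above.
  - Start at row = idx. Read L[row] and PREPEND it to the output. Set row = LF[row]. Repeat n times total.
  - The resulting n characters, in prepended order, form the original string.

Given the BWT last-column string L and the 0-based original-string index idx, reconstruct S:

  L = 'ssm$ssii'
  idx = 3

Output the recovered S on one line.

LF mapping: 4 5 3 0 6 7 1 2
Walk LF starting at row 3, prepending L[row]:
  step 1: row=3, L[3]='$', prepend. Next row=LF[3]=0
  step 2: row=0, L[0]='s', prepend. Next row=LF[0]=4
  step 3: row=4, L[4]='s', prepend. Next row=LF[4]=6
  step 4: row=6, L[6]='i', prepend. Next row=LF[6]=1
  step 5: row=1, L[1]='s', prepend. Next row=LF[1]=5
  step 6: row=5, L[5]='s', prepend. Next row=LF[5]=7
  step 7: row=7, L[7]='i', prepend. Next row=LF[7]=2
  step 8: row=2, L[2]='m', prepend. Next row=LF[2]=3
Reversed output: mississ$

Answer: mississ$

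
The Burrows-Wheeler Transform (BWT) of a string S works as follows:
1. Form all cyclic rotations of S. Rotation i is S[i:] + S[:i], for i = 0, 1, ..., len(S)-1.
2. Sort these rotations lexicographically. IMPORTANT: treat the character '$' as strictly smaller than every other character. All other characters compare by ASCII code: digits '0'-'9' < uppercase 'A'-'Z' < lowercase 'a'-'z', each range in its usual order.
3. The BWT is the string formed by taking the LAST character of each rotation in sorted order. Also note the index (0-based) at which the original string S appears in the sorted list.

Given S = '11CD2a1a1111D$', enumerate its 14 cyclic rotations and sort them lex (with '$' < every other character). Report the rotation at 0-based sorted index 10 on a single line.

Answer: D$11CD2a1a1111

Derivation:
All 14 rotations (rotation i = S[i:]+S[:i]):
  rot[0] = 11CD2a1a1111D$
  rot[1] = 1CD2a1a1111D$1
  rot[2] = CD2a1a1111D$11
  rot[3] = D2a1a1111D$11C
  rot[4] = 2a1a1111D$11CD
  rot[5] = a1a1111D$11CD2
  rot[6] = 1a1111D$11CD2a
  rot[7] = a1111D$11CD2a1
  rot[8] = 1111D$11CD2a1a
  rot[9] = 111D$11CD2a1a1
  rot[10] = 11D$11CD2a1a11
  rot[11] = 1D$11CD2a1a111
  rot[12] = D$11CD2a1a1111
  rot[13] = $11CD2a1a1111D
Sorted (with $ < everything):
  sorted[0] = $11CD2a1a1111D
  sorted[1] = 1111D$11CD2a1a
  sorted[2] = 111D$11CD2a1a1
  sorted[3] = 11CD2a1a1111D$
  sorted[4] = 11D$11CD2a1a11
  sorted[5] = 1CD2a1a1111D$1
  sorted[6] = 1D$11CD2a1a111
  sorted[7] = 1a1111D$11CD2a
  sorted[8] = 2a1a1111D$11CD
  sorted[9] = CD2a1a1111D$11
  sorted[10] = D$11CD2a1a1111
  sorted[11] = D2a1a1111D$11C
  sorted[12] = a1111D$11CD2a1
  sorted[13] = a1a1111D$11CD2
sorted[10] = D$11CD2a1a1111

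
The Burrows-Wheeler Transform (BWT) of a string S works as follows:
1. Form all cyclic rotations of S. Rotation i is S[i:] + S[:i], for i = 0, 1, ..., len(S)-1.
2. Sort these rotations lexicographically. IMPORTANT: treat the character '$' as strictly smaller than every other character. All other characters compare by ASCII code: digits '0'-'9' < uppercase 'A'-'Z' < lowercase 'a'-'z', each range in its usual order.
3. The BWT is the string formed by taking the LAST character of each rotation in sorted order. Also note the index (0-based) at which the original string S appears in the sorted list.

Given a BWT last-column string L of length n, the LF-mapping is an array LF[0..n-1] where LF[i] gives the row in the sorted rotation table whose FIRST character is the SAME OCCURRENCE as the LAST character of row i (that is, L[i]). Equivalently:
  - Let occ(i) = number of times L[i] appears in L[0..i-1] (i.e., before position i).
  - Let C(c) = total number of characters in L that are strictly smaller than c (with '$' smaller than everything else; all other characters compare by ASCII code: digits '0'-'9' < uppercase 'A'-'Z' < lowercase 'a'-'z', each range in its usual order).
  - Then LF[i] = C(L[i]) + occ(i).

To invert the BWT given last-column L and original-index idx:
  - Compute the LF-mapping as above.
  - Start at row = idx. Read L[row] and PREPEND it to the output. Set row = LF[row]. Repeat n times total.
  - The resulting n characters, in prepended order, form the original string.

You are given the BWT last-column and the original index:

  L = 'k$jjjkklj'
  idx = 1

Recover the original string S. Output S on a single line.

Answer: jjjjlkkk$

Derivation:
LF mapping: 5 0 1 2 3 6 7 8 4
Walk LF starting at row 1, prepending L[row]:
  step 1: row=1, L[1]='$', prepend. Next row=LF[1]=0
  step 2: row=0, L[0]='k', prepend. Next row=LF[0]=5
  step 3: row=5, L[5]='k', prepend. Next row=LF[5]=6
  step 4: row=6, L[6]='k', prepend. Next row=LF[6]=7
  step 5: row=7, L[7]='l', prepend. Next row=LF[7]=8
  step 6: row=8, L[8]='j', prepend. Next row=LF[8]=4
  step 7: row=4, L[4]='j', prepend. Next row=LF[4]=3
  step 8: row=3, L[3]='j', prepend. Next row=LF[3]=2
  step 9: row=2, L[2]='j', prepend. Next row=LF[2]=1
Reversed output: jjjjlkkk$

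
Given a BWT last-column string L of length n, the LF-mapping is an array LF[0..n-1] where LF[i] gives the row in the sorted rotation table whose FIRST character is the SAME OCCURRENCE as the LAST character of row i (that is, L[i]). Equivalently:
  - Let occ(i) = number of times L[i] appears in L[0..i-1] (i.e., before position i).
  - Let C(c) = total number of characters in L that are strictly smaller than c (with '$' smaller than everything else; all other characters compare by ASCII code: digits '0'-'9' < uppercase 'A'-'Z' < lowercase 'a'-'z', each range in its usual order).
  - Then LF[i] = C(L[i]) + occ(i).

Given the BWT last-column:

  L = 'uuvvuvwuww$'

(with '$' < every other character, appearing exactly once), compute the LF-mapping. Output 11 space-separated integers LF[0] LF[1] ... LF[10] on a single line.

Char counts: '$':1, 'u':4, 'v':3, 'w':3
C (first-col start): C('$')=0, C('u')=1, C('v')=5, C('w')=8
L[0]='u': occ=0, LF[0]=C('u')+0=1+0=1
L[1]='u': occ=1, LF[1]=C('u')+1=1+1=2
L[2]='v': occ=0, LF[2]=C('v')+0=5+0=5
L[3]='v': occ=1, LF[3]=C('v')+1=5+1=6
L[4]='u': occ=2, LF[4]=C('u')+2=1+2=3
L[5]='v': occ=2, LF[5]=C('v')+2=5+2=7
L[6]='w': occ=0, LF[6]=C('w')+0=8+0=8
L[7]='u': occ=3, LF[7]=C('u')+3=1+3=4
L[8]='w': occ=1, LF[8]=C('w')+1=8+1=9
L[9]='w': occ=2, LF[9]=C('w')+2=8+2=10
L[10]='$': occ=0, LF[10]=C('$')+0=0+0=0

Answer: 1 2 5 6 3 7 8 4 9 10 0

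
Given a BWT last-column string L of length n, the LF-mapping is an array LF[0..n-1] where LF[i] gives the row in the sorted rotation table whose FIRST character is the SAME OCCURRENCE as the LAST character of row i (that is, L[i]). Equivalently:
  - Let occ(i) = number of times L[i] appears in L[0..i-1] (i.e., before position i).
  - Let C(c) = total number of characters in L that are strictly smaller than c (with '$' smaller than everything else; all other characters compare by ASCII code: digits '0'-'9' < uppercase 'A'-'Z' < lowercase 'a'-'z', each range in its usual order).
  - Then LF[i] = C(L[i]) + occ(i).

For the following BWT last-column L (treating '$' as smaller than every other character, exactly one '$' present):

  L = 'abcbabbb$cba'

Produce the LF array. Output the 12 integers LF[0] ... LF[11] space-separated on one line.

Char counts: '$':1, 'a':3, 'b':6, 'c':2
C (first-col start): C('$')=0, C('a')=1, C('b')=4, C('c')=10
L[0]='a': occ=0, LF[0]=C('a')+0=1+0=1
L[1]='b': occ=0, LF[1]=C('b')+0=4+0=4
L[2]='c': occ=0, LF[2]=C('c')+0=10+0=10
L[3]='b': occ=1, LF[3]=C('b')+1=4+1=5
L[4]='a': occ=1, LF[4]=C('a')+1=1+1=2
L[5]='b': occ=2, LF[5]=C('b')+2=4+2=6
L[6]='b': occ=3, LF[6]=C('b')+3=4+3=7
L[7]='b': occ=4, LF[7]=C('b')+4=4+4=8
L[8]='$': occ=0, LF[8]=C('$')+0=0+0=0
L[9]='c': occ=1, LF[9]=C('c')+1=10+1=11
L[10]='b': occ=5, LF[10]=C('b')+5=4+5=9
L[11]='a': occ=2, LF[11]=C('a')+2=1+2=3

Answer: 1 4 10 5 2 6 7 8 0 11 9 3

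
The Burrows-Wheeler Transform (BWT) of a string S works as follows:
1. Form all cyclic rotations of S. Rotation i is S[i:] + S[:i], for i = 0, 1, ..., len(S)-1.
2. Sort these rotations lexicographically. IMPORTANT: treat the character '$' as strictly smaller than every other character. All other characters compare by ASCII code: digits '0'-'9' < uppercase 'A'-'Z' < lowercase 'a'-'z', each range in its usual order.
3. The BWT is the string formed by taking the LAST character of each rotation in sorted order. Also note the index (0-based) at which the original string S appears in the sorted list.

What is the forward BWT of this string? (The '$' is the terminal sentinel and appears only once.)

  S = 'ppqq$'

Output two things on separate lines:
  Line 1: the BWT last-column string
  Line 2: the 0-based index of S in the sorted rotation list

Answer: q$pqp
1

Derivation:
All 5 rotations (rotation i = S[i:]+S[:i]):
  rot[0] = ppqq$
  rot[1] = pqq$p
  rot[2] = qq$pp
  rot[3] = q$ppq
  rot[4] = $ppqq
Sorted (with $ < everything):
  sorted[0] = $ppqq  (last char: 'q')
  sorted[1] = ppqq$  (last char: '$')
  sorted[2] = pqq$p  (last char: 'p')
  sorted[3] = q$ppq  (last char: 'q')
  sorted[4] = qq$pp  (last char: 'p')
Last column: q$pqp
Original string S is at sorted index 1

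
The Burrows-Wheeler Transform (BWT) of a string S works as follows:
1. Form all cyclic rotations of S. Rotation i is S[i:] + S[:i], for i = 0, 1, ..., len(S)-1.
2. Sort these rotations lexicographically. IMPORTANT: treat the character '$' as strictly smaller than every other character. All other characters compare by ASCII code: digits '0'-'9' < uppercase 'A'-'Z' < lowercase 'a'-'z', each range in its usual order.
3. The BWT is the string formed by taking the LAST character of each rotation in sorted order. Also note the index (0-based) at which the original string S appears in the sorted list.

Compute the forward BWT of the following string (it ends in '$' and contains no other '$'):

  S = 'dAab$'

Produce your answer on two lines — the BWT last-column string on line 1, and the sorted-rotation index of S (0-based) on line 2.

All 5 rotations (rotation i = S[i:]+S[:i]):
  rot[0] = dAab$
  rot[1] = Aab$d
  rot[2] = ab$dA
  rot[3] = b$dAa
  rot[4] = $dAab
Sorted (with $ < everything):
  sorted[0] = $dAab  (last char: 'b')
  sorted[1] = Aab$d  (last char: 'd')
  sorted[2] = ab$dA  (last char: 'A')
  sorted[3] = b$dAa  (last char: 'a')
  sorted[4] = dAab$  (last char: '$')
Last column: bdAa$
Original string S is at sorted index 4

Answer: bdAa$
4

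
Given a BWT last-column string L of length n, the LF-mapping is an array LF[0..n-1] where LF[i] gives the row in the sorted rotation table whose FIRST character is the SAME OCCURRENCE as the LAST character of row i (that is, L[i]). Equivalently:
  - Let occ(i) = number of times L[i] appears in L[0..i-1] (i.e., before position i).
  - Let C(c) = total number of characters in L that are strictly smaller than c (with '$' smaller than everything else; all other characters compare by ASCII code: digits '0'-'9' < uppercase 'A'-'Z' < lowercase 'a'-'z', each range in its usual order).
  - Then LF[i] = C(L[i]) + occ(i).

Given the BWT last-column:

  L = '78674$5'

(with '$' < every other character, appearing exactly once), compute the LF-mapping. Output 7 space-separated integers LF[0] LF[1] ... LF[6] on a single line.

Answer: 4 6 3 5 1 0 2

Derivation:
Char counts: '$':1, '4':1, '5':1, '6':1, '7':2, '8':1
C (first-col start): C('$')=0, C('4')=1, C('5')=2, C('6')=3, C('7')=4, C('8')=6
L[0]='7': occ=0, LF[0]=C('7')+0=4+0=4
L[1]='8': occ=0, LF[1]=C('8')+0=6+0=6
L[2]='6': occ=0, LF[2]=C('6')+0=3+0=3
L[3]='7': occ=1, LF[3]=C('7')+1=4+1=5
L[4]='4': occ=0, LF[4]=C('4')+0=1+0=1
L[5]='$': occ=0, LF[5]=C('$')+0=0+0=0
L[6]='5': occ=0, LF[6]=C('5')+0=2+0=2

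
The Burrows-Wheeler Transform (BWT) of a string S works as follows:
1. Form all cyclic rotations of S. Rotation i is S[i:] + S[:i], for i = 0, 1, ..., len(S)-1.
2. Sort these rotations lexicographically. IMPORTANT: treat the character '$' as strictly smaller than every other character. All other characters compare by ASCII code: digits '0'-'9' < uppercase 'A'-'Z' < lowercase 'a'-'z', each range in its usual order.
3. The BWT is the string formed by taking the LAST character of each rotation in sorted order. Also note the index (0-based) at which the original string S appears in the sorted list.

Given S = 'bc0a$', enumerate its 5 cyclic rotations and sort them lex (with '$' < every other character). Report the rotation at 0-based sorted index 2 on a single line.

All 5 rotations (rotation i = S[i:]+S[:i]):
  rot[0] = bc0a$
  rot[1] = c0a$b
  rot[2] = 0a$bc
  rot[3] = a$bc0
  rot[4] = $bc0a
Sorted (with $ < everything):
  sorted[0] = $bc0a
  sorted[1] = 0a$bc
  sorted[2] = a$bc0
  sorted[3] = bc0a$
  sorted[4] = c0a$b
sorted[2] = a$bc0

Answer: a$bc0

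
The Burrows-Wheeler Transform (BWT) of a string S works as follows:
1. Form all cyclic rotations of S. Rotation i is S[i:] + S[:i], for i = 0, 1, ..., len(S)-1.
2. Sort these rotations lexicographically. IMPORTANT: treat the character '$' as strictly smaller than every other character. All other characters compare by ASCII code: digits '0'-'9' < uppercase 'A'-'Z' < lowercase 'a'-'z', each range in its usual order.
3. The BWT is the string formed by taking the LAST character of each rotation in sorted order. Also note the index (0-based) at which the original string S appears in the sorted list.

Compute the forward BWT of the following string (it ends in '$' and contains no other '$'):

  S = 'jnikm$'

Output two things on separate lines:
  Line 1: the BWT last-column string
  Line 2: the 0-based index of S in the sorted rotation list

Answer: mn$ikj
2

Derivation:
All 6 rotations (rotation i = S[i:]+S[:i]):
  rot[0] = jnikm$
  rot[1] = nikm$j
  rot[2] = ikm$jn
  rot[3] = km$jni
  rot[4] = m$jnik
  rot[5] = $jnikm
Sorted (with $ < everything):
  sorted[0] = $jnikm  (last char: 'm')
  sorted[1] = ikm$jn  (last char: 'n')
  sorted[2] = jnikm$  (last char: '$')
  sorted[3] = km$jni  (last char: 'i')
  sorted[4] = m$jnik  (last char: 'k')
  sorted[5] = nikm$j  (last char: 'j')
Last column: mn$ikj
Original string S is at sorted index 2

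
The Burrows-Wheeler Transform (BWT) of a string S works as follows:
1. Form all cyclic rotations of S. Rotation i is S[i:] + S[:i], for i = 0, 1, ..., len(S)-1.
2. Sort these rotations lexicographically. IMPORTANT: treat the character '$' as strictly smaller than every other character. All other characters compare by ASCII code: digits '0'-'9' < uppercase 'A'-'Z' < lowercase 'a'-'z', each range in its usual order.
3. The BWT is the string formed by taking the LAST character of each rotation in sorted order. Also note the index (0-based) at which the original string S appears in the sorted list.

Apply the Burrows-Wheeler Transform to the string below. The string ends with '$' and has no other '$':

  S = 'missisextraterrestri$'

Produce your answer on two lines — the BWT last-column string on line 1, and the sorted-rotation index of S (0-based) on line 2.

All 21 rotations (rotation i = S[i:]+S[:i]):
  rot[0] = missisextraterrestri$
  rot[1] = issisextraterrestri$m
  rot[2] = ssisextraterrestri$mi
  rot[3] = sisextraterrestri$mis
  rot[4] = isextraterrestri$miss
  rot[5] = sextraterrestri$missi
  rot[6] = extraterrestri$missis
  rot[7] = xtraterrestri$missise
  rot[8] = traterrestri$missisex
  rot[9] = raterrestri$missisext
  rot[10] = aterrestri$missisextr
  rot[11] = terrestri$missisextra
  rot[12] = errestri$missisextrat
  rot[13] = rrestri$missisextrate
  rot[14] = restri$missisextrater
  rot[15] = estri$missisextraterr
  rot[16] = stri$missisextraterre
  rot[17] = tri$missisextraterres
  rot[18] = ri$missisextraterrest
  rot[19] = i$missisextraterrestr
  rot[20] = $missisextraterrestri
Sorted (with $ < everything):
  sorted[0] = $missisextraterrestri  (last char: 'i')
  sorted[1] = aterrestri$missisextr  (last char: 'r')
  sorted[2] = errestri$missisextrat  (last char: 't')
  sorted[3] = estri$missisextraterr  (last char: 'r')
  sorted[4] = extraterrestri$missis  (last char: 's')
  sorted[5] = i$missisextraterrestr  (last char: 'r')
  sorted[6] = isextraterrestri$miss  (last char: 's')
  sorted[7] = issisextraterrestri$m  (last char: 'm')
  sorted[8] = missisextraterrestri$  (last char: '$')
  sorted[9] = raterrestri$missisext  (last char: 't')
  sorted[10] = restri$missisextrater  (last char: 'r')
  sorted[11] = ri$missisextraterrest  (last char: 't')
  sorted[12] = rrestri$missisextrate  (last char: 'e')
  sorted[13] = sextraterrestri$missi  (last char: 'i')
  sorted[14] = sisextraterrestri$mis  (last char: 's')
  sorted[15] = ssisextraterrestri$mi  (last char: 'i')
  sorted[16] = stri$missisextraterre  (last char: 'e')
  sorted[17] = terrestri$missisextra  (last char: 'a')
  sorted[18] = traterrestri$missisex  (last char: 'x')
  sorted[19] = tri$missisextraterres  (last char: 's')
  sorted[20] = xtraterrestri$missise  (last char: 'e')
Last column: irtrsrsm$trteisieaxse
Original string S is at sorted index 8

Answer: irtrsrsm$trteisieaxse
8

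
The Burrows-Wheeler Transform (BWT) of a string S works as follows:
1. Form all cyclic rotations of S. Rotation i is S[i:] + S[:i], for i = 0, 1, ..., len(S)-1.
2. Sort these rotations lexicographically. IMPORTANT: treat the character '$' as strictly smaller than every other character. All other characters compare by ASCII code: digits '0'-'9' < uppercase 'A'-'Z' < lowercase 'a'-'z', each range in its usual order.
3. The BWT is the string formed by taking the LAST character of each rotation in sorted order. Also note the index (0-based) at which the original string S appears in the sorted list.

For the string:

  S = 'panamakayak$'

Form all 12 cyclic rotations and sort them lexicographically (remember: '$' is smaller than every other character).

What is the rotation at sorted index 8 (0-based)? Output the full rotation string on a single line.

Answer: makayak$pana

Derivation:
All 12 rotations (rotation i = S[i:]+S[:i]):
  rot[0] = panamakayak$
  rot[1] = anamakayak$p
  rot[2] = namakayak$pa
  rot[3] = amakayak$pan
  rot[4] = makayak$pana
  rot[5] = akayak$panam
  rot[6] = kayak$panama
  rot[7] = ayak$panamak
  rot[8] = yak$panamaka
  rot[9] = ak$panamakay
  rot[10] = k$panamakaya
  rot[11] = $panamakayak
Sorted (with $ < everything):
  sorted[0] = $panamakayak
  sorted[1] = ak$panamakay
  sorted[2] = akayak$panam
  sorted[3] = amakayak$pan
  sorted[4] = anamakayak$p
  sorted[5] = ayak$panamak
  sorted[6] = k$panamakaya
  sorted[7] = kayak$panama
  sorted[8] = makayak$pana
  sorted[9] = namakayak$pa
  sorted[10] = panamakayak$
  sorted[11] = yak$panamaka
sorted[8] = makayak$pana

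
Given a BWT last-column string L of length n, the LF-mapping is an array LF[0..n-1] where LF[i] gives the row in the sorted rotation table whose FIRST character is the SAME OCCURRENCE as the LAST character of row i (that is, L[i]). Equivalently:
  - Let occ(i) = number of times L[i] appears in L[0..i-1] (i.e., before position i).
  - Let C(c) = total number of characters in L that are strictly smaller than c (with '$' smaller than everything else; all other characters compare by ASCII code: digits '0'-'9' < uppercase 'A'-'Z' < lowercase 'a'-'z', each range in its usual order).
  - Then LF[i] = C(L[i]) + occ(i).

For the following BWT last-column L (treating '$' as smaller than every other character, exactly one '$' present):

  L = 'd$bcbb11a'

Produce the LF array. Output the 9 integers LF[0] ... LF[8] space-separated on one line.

Answer: 8 0 4 7 5 6 1 2 3

Derivation:
Char counts: '$':1, '1':2, 'a':1, 'b':3, 'c':1, 'd':1
C (first-col start): C('$')=0, C('1')=1, C('a')=3, C('b')=4, C('c')=7, C('d')=8
L[0]='d': occ=0, LF[0]=C('d')+0=8+0=8
L[1]='$': occ=0, LF[1]=C('$')+0=0+0=0
L[2]='b': occ=0, LF[2]=C('b')+0=4+0=4
L[3]='c': occ=0, LF[3]=C('c')+0=7+0=7
L[4]='b': occ=1, LF[4]=C('b')+1=4+1=5
L[5]='b': occ=2, LF[5]=C('b')+2=4+2=6
L[6]='1': occ=0, LF[6]=C('1')+0=1+0=1
L[7]='1': occ=1, LF[7]=C('1')+1=1+1=2
L[8]='a': occ=0, LF[8]=C('a')+0=3+0=3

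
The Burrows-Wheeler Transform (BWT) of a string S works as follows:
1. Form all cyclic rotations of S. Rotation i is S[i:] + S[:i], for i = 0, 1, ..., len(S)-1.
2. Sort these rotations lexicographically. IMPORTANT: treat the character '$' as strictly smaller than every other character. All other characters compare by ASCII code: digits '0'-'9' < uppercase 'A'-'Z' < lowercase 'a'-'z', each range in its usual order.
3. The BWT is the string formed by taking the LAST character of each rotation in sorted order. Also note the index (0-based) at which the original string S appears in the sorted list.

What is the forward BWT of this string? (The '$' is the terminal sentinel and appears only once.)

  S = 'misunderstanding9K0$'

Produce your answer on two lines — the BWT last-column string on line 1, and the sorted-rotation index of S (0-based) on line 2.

Answer: 0Kg9tnndndm$uaieriss
11

Derivation:
All 20 rotations (rotation i = S[i:]+S[:i]):
  rot[0] = misunderstanding9K0$
  rot[1] = isunderstanding9K0$m
  rot[2] = sunderstanding9K0$mi
  rot[3] = understanding9K0$mis
  rot[4] = nderstanding9K0$misu
  rot[5] = derstanding9K0$misun
  rot[6] = erstanding9K0$misund
  rot[7] = rstanding9K0$misunde
  rot[8] = standing9K0$misunder
  rot[9] = tanding9K0$misunders
  rot[10] = anding9K0$misunderst
  rot[11] = nding9K0$misundersta
  rot[12] = ding9K0$misunderstan
  rot[13] = ing9K0$misunderstand
  rot[14] = ng9K0$misunderstandi
  rot[15] = g9K0$misunderstandin
  rot[16] = 9K0$misunderstanding
  rot[17] = K0$misunderstanding9
  rot[18] = 0$misunderstanding9K
  rot[19] = $misunderstanding9K0
Sorted (with $ < everything):
  sorted[0] = $misunderstanding9K0  (last char: '0')
  sorted[1] = 0$misunderstanding9K  (last char: 'K')
  sorted[2] = 9K0$misunderstanding  (last char: 'g')
  sorted[3] = K0$misunderstanding9  (last char: '9')
  sorted[4] = anding9K0$misunderst  (last char: 't')
  sorted[5] = derstanding9K0$misun  (last char: 'n')
  sorted[6] = ding9K0$misunderstan  (last char: 'n')
  sorted[7] = erstanding9K0$misund  (last char: 'd')
  sorted[8] = g9K0$misunderstandin  (last char: 'n')
  sorted[9] = ing9K0$misunderstand  (last char: 'd')
  sorted[10] = isunderstanding9K0$m  (last char: 'm')
  sorted[11] = misunderstanding9K0$  (last char: '$')
  sorted[12] = nderstanding9K0$misu  (last char: 'u')
  sorted[13] = nding9K0$misundersta  (last char: 'a')
  sorted[14] = ng9K0$misunderstandi  (last char: 'i')
  sorted[15] = rstanding9K0$misunde  (last char: 'e')
  sorted[16] = standing9K0$misunder  (last char: 'r')
  sorted[17] = sunderstanding9K0$mi  (last char: 'i')
  sorted[18] = tanding9K0$misunders  (last char: 's')
  sorted[19] = understanding9K0$mis  (last char: 's')
Last column: 0Kg9tnndndm$uaieriss
Original string S is at sorted index 11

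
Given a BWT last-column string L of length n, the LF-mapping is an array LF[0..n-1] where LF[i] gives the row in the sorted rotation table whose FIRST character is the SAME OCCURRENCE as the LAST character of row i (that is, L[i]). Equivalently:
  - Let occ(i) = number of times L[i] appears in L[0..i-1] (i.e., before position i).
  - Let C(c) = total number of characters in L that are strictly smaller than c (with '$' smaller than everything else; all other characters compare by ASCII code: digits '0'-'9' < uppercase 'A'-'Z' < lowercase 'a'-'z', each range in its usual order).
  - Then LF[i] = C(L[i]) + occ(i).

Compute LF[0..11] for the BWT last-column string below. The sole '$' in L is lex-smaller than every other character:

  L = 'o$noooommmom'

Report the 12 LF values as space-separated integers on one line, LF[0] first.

Char counts: '$':1, 'm':4, 'n':1, 'o':6
C (first-col start): C('$')=0, C('m')=1, C('n')=5, C('o')=6
L[0]='o': occ=0, LF[0]=C('o')+0=6+0=6
L[1]='$': occ=0, LF[1]=C('$')+0=0+0=0
L[2]='n': occ=0, LF[2]=C('n')+0=5+0=5
L[3]='o': occ=1, LF[3]=C('o')+1=6+1=7
L[4]='o': occ=2, LF[4]=C('o')+2=6+2=8
L[5]='o': occ=3, LF[5]=C('o')+3=6+3=9
L[6]='o': occ=4, LF[6]=C('o')+4=6+4=10
L[7]='m': occ=0, LF[7]=C('m')+0=1+0=1
L[8]='m': occ=1, LF[8]=C('m')+1=1+1=2
L[9]='m': occ=2, LF[9]=C('m')+2=1+2=3
L[10]='o': occ=5, LF[10]=C('o')+5=6+5=11
L[11]='m': occ=3, LF[11]=C('m')+3=1+3=4

Answer: 6 0 5 7 8 9 10 1 2 3 11 4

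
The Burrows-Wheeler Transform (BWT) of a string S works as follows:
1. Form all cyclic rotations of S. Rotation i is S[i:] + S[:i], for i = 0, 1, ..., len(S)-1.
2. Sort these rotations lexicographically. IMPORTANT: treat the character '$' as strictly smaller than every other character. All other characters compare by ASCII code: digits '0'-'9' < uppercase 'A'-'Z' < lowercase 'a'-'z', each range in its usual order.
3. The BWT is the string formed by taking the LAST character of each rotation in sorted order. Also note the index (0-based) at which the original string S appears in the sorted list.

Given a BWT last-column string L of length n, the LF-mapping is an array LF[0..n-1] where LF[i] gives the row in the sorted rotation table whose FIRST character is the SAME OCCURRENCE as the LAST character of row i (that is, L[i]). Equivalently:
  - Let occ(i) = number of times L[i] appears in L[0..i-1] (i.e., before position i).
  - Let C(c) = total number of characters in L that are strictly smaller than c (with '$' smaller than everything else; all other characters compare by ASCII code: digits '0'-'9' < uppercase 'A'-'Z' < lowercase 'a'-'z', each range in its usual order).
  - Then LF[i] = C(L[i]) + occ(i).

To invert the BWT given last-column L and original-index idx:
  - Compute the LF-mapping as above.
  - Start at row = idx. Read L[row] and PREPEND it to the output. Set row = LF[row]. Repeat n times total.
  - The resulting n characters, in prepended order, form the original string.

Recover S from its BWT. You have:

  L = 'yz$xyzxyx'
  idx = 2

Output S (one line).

LF mapping: 4 7 0 1 5 8 2 6 3
Walk LF starting at row 2, prepending L[row]:
  step 1: row=2, L[2]='$', prepend. Next row=LF[2]=0
  step 2: row=0, L[0]='y', prepend. Next row=LF[0]=4
  step 3: row=4, L[4]='y', prepend. Next row=LF[4]=5
  step 4: row=5, L[5]='z', prepend. Next row=LF[5]=8
  step 5: row=8, L[8]='x', prepend. Next row=LF[8]=3
  step 6: row=3, L[3]='x', prepend. Next row=LF[3]=1
  step 7: row=1, L[1]='z', prepend. Next row=LF[1]=7
  step 8: row=7, L[7]='y', prepend. Next row=LF[7]=6
  step 9: row=6, L[6]='x', prepend. Next row=LF[6]=2
Reversed output: xyzxxzyy$

Answer: xyzxxzyy$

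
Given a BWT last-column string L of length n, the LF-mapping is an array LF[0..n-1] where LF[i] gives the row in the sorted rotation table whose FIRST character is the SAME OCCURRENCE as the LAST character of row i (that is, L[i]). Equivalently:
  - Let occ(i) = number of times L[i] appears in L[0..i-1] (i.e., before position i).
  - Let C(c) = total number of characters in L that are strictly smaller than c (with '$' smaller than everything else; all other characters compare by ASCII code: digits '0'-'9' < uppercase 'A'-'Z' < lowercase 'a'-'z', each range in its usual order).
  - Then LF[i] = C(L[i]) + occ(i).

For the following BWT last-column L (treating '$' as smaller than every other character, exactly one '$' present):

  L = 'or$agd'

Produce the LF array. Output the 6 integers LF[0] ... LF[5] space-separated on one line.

Answer: 4 5 0 1 3 2

Derivation:
Char counts: '$':1, 'a':1, 'd':1, 'g':1, 'o':1, 'r':1
C (first-col start): C('$')=0, C('a')=1, C('d')=2, C('g')=3, C('o')=4, C('r')=5
L[0]='o': occ=0, LF[0]=C('o')+0=4+0=4
L[1]='r': occ=0, LF[1]=C('r')+0=5+0=5
L[2]='$': occ=0, LF[2]=C('$')+0=0+0=0
L[3]='a': occ=0, LF[3]=C('a')+0=1+0=1
L[4]='g': occ=0, LF[4]=C('g')+0=3+0=3
L[5]='d': occ=0, LF[5]=C('d')+0=2+0=2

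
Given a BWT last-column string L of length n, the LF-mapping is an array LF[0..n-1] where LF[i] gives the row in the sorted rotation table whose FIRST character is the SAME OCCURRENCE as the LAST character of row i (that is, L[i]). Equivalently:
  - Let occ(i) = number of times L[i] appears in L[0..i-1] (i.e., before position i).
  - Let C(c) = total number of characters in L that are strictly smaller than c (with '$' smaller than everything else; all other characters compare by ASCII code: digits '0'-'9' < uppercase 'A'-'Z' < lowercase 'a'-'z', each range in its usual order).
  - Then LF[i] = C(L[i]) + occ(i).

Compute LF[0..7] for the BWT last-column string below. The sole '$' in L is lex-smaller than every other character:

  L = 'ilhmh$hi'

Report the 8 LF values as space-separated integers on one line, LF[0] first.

Char counts: '$':1, 'h':3, 'i':2, 'l':1, 'm':1
C (first-col start): C('$')=0, C('h')=1, C('i')=4, C('l')=6, C('m')=7
L[0]='i': occ=0, LF[0]=C('i')+0=4+0=4
L[1]='l': occ=0, LF[1]=C('l')+0=6+0=6
L[2]='h': occ=0, LF[2]=C('h')+0=1+0=1
L[3]='m': occ=0, LF[3]=C('m')+0=7+0=7
L[4]='h': occ=1, LF[4]=C('h')+1=1+1=2
L[5]='$': occ=0, LF[5]=C('$')+0=0+0=0
L[6]='h': occ=2, LF[6]=C('h')+2=1+2=3
L[7]='i': occ=1, LF[7]=C('i')+1=4+1=5

Answer: 4 6 1 7 2 0 3 5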